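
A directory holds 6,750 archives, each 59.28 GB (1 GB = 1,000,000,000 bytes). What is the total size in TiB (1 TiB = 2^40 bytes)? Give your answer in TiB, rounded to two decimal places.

363.93 TiB

Total = 6,750 × 59.28 GB = 400,140 GB
= 400,140 × 1,000,000,000 bytes = 400,140,000,000,000 bytes
1 TiB = 1,099,511,627,776 bytes
400,140,000,000,000 / 1,099,511,627,776 = 363.93 TiB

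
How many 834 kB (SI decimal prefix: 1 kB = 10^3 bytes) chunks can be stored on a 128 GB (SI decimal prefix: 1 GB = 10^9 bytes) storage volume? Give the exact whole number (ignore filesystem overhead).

Capacity: 128 GB = 128,000,000,000 bytes
Per item: 834 kB = 834,000 bytes
⌊128,000,000,000 / 834,000⌋ = 153,477

153,477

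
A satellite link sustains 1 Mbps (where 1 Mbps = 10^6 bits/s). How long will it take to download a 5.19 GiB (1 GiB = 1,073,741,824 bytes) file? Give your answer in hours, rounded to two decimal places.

5.19 GiB = 5,572,720,066.56 bytes = 44,581,760,532.48 bits
1 Mbps = 1,000,000 bits/s
time = 44,581,760,532.48 / 1,000,000 = 44,581.7605 s
44,581.7605 s / 3600 = 12.38 hours

12.38 hours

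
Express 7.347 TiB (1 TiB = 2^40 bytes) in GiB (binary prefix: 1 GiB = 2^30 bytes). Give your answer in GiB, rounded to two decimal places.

7,523.33 GiB

7.347 TiB × 1,099,511,627,776 bytes/TiB = 8,078,111,929,270.272 bytes
1 GiB = 1,073,741,824 bytes
8,078,111,929,270.272 / 1,073,741,824 = 7,523.33 GiB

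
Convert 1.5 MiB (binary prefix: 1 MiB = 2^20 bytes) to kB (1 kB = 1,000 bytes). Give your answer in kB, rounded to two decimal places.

1.5 MiB = 1.5 × 2^20 bytes = 1,572,864 bytes
1 kB = 1,000 bytes
1,572,864 / 1,000 = 1,572.86 kB

1,572.86 kB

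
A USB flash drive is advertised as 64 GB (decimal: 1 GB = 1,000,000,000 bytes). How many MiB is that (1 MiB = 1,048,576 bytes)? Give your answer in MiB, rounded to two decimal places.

61,035.16 MiB

64 GB = 64 × 10^9 bytes = 64,000,000,000 bytes
1 MiB = 1,048,576 bytes
64,000,000,000 / 1,048,576 = 61,035.16 MiB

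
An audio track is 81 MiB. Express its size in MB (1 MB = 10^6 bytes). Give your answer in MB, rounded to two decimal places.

84.93 MB

81 MiB × 1,048,576 bytes/MiB = 84,934,656 bytes
1 MB = 1,000,000 bytes
84,934,656 / 1,000,000 = 84.93 MB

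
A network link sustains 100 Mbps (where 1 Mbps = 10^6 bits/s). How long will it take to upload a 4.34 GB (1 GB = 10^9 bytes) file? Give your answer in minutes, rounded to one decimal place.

4.34 GB = 4,340,000,000 bytes = 34,720,000,000 bits
100 Mbps = 100,000,000 bits/s
time = 34,720,000,000 / 100,000,000 = 347.20 s
347.20 s / 60 = 5.8 minutes

5.8 minutes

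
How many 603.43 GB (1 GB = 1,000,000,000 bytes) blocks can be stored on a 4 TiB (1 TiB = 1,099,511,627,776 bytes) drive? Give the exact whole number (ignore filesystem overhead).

7

Capacity: 4 TiB = 4,398,046,511,104 bytes
Per item: 603.43 GB = 603,430,000,000 bytes
⌊4,398,046,511,104 / 603,430,000,000⌋ = 7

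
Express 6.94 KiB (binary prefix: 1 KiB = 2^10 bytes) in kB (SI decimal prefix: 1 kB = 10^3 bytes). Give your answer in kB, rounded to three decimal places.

7.107 kB

6.94 KiB = 6.94 × 2^10 bytes = 7,106.56 bytes
1 kB = 10^3 bytes = 1,000 bytes
7,106.56 / 1,000 = 7.107 kB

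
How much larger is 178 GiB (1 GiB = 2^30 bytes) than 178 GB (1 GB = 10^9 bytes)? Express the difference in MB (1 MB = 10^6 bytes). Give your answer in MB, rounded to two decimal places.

178 GiB = 178 × 1,073,741,824 = 191,126,044,672 bytes
178 GB = 178 × 1,000,000,000 = 178,000,000,000 bytes
difference = 13,126,044,672 bytes
13,126,044,672 / 1,000,000 = 13,126.04 MB

13,126.04 MB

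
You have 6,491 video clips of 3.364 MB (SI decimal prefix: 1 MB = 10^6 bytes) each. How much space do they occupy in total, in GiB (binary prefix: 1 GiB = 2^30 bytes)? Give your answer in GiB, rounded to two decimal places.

20.34 GiB

Total = 6,491 × 3.364 MB = 21835.724 MB
= 21835.724 × 1,000,000 bytes = 21,835,724,000 bytes
1 GiB = 1,073,741,824 bytes
21,835,724,000 / 1,073,741,824 = 20.34 GiB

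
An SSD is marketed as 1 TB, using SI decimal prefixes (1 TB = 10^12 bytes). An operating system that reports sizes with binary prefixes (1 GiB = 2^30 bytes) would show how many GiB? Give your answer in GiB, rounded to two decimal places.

931.32 GiB

1 TB = 1 × 10^12 bytes = 1,000,000,000,000 bytes
1 GiB = 2^30 bytes = 1,073,741,824 bytes
1,000,000,000,000 / 1,073,741,824 = 931.32 GiB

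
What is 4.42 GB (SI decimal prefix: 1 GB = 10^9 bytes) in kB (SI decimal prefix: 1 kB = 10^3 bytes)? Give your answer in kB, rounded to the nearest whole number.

4,420,000 kB

4.42 GB = 4.42 × 10^9 bytes = 4,420,000,000 bytes
1 kB = 1,000 bytes
4,420,000,000 / 1,000 = 4,420,000 kB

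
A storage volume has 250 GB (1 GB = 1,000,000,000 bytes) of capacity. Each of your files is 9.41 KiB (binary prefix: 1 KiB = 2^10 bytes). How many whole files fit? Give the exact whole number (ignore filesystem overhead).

25,944,806

Capacity: 250 GB = 250,000,000,000 bytes
Per item: 9.41 KiB = 9,635.84 bytes
⌊250,000,000,000 / 9,635.84⌋ = 25,944,806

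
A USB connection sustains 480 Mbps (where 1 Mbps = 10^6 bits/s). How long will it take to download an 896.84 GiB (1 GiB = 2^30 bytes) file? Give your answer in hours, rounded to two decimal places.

4.46 hours

896.84 GiB = 962,974,617,436.16 bytes = 7,703,796,939,489.28 bits
480 Mbps = 480,000,000 bits/s
time = 7,703,796,939,489.28 / 480,000,000 = 16,049.5770 s
16,049.5770 s / 3600 = 4.46 hours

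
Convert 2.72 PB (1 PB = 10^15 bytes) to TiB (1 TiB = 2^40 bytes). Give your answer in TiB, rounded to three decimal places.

2.72 PB = 2.72 × 10^15 bytes = 2,720,000,000,000,000 bytes
1 TiB = 2^40 bytes = 1,099,511,627,776 bytes
2,720,000,000,000,000 / 1,099,511,627,776 = 2,473.826 TiB

2,473.826 TiB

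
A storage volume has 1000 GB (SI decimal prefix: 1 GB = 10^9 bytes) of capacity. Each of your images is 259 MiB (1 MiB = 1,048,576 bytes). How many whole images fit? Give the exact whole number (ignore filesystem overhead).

3,682

Capacity: 1000 GB = 1,000,000,000,000 bytes
Per item: 259 MiB = 271,581,184 bytes
⌊1,000,000,000,000 / 271,581,184⌋ = 3,682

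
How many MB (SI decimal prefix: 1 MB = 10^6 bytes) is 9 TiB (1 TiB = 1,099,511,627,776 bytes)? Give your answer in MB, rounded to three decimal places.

9,895,604.650 MB

9 TiB × 1,099,511,627,776 bytes/TiB = 9,895,604,649,984 bytes
1 MB = 10^6 bytes = 1,000,000 bytes
9,895,604,649,984 / 1,000,000 = 9,895,604.650 MB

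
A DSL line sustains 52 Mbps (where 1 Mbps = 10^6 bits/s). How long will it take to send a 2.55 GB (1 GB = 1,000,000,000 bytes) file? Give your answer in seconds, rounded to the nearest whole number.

392 seconds

2.55 GB = 2,550,000,000 bytes = 20,400,000,000 bits
52 Mbps = 52,000,000 bits/s
time = 20,400,000,000 / 52,000,000 = 392 s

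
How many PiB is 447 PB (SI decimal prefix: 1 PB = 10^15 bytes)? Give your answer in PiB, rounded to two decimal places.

447 PB × 1,000,000,000,000,000 bytes/PB = 447,000,000,000,000,000 bytes
1 PiB = 2^50 bytes = 1,125,899,906,842,624 bytes
447,000,000,000,000,000 / 1,125,899,906,842,624 = 397.02 PiB

397.02 PiB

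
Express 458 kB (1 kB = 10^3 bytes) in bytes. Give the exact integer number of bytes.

458,000 bytes

458 × 1,000 = 458,000 bytes  (1 kB = 10^3 bytes)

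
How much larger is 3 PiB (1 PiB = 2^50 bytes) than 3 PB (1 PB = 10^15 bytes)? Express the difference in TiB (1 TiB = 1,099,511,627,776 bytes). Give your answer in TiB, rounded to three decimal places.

343.516 TiB

3 PiB = 3 × 1,125,899,906,842,624 = 3,377,699,720,527,872 bytes
3 PB = 3 × 1,000,000,000,000,000 = 3,000,000,000,000,000 bytes
difference = 377,699,720,527,872 bytes
377,699,720,527,872 / 1,099,511,627,776 = 343.516 TiB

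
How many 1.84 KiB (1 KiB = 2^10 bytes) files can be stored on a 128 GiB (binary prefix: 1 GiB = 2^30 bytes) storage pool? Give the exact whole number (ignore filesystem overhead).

Capacity: 128 GiB = 137,438,953,472 bytes
Per item: 1.84 KiB = 1,884.16 bytes
⌊137,438,953,472 / 1,884.16⌋ = 72,944,417

72,944,417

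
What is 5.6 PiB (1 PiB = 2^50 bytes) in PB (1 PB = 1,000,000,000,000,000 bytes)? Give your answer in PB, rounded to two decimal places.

5.6 PiB = 5.6 × 2^50 bytes = 6,305,039,478,318,694.4 bytes
1 PB = 10^15 bytes = 1,000,000,000,000,000 bytes
6,305,039,478,318,694.4 / 1,000,000,000,000,000 = 6.31 PB

6.31 PB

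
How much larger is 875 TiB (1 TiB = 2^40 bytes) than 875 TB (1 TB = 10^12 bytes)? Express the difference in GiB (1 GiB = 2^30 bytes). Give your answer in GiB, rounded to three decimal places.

81,092.747 GiB

875 TiB = 875 × 1,099,511,627,776 = 962,072,674,304,000 bytes
875 TB = 875 × 1,000,000,000,000 = 875,000,000,000,000 bytes
difference = 87,072,674,304,000 bytes
87,072,674,304,000 / 1,073,741,824 = 81,092.747 GiB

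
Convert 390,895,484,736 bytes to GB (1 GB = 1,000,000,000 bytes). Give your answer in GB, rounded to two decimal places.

390,895,484,736 bytes given.
1 GB = 1,000,000,000 bytes
390,895,484,736 / 1,000,000,000 = 390.90 GB

390.90 GB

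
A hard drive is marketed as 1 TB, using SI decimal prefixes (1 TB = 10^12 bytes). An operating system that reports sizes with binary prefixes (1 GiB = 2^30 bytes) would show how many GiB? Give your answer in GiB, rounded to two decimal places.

1 TB = 1 × 10^12 bytes = 1,000,000,000,000 bytes
1 GiB = 2^30 bytes = 1,073,741,824 bytes
1,000,000,000,000 / 1,073,741,824 = 931.32 GiB

931.32 GiB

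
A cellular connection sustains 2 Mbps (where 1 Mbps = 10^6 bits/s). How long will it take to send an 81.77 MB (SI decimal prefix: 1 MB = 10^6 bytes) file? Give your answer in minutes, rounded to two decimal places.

81.77 MB = 81,770,000 bytes = 654,160,000 bits
2 Mbps = 2,000,000 bits/s
time = 654,160,000 / 2,000,000 = 327.080 s
327.080 s / 60 = 5.45 minutes

5.45 minutes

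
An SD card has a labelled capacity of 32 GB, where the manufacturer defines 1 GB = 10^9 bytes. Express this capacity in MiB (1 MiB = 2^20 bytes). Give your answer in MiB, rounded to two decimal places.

30,517.58 MiB

32 GB = 32 × 10^9 bytes = 32,000,000,000 bytes
1 MiB = 1,048,576 bytes
32,000,000,000 / 1,048,576 = 30,517.58 MiB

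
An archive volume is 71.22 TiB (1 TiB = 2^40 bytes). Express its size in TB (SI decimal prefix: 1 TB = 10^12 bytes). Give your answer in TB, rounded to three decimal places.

71.22 TiB = 71.22 × 2^40 bytes = 78,307,218,130,206.72 bytes
1 TB = 1,000,000,000,000 bytes
78,307,218,130,206.72 / 1,000,000,000,000 = 78.307 TB

78.307 TB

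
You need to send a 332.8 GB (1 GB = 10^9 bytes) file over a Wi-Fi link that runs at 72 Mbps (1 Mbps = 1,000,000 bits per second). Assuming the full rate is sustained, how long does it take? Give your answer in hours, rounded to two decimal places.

332.8 GB = 332,800,000,000 bytes = 2,662,400,000,000 bits
72 Mbps = 72,000,000 bits/s
time = 2,662,400,000,000 / 72,000,000 = 36,977.7778 s
36,977.7778 s / 3600 = 10.27 hours

10.27 hours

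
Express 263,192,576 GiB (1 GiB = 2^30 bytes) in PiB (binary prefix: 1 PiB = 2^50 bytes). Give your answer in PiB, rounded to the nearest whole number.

263,192,576 GiB × 1,073,741,824 bytes/GiB = 282,600,876,617,498,624 bytes
1 PiB = 1,125,899,906,842,624 bytes
282,600,876,617,498,624 / 1,125,899,906,842,624 = 251 PiB

251 PiB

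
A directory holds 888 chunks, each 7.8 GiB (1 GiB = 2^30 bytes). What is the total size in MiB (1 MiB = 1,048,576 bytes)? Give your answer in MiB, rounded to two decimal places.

Total = 888 × 7.8 GiB = 6926.4 GiB
= 6926.4 × 1,073,741,824 bytes = 7,437,165,369,753.6 bytes
1 MiB = 1,048,576 bytes
7,437,165,369,753.6 / 1,048,576 = 7,092,633.60 MiB

7,092,633.60 MiB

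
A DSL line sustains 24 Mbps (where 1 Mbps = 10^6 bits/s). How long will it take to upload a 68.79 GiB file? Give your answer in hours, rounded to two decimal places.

6.84 hours

68.79 GiB = 73,862,700,072.96 bytes = 590,901,600,583.68 bits
24 Mbps = 24,000,000 bits/s
time = 590,901,600,583.68 / 24,000,000 = 24,620.9000 s
24,620.9000 s / 3600 = 6.84 hours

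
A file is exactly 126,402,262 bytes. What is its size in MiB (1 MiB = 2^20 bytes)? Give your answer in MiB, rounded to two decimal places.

126,402,262 bytes given.
1 MiB = 2^20 bytes = 1,048,576 bytes
126,402,262 / 1,048,576 = 120.55 MiB

120.55 MiB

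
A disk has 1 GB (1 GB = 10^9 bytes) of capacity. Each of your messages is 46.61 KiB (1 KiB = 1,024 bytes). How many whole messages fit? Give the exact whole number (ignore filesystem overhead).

Capacity: 1 GB = 1,000,000,000 bytes
Per item: 46.61 KiB = 47,728.64 bytes
⌊1,000,000,000 / 47,728.64⌋ = 20,951

20,951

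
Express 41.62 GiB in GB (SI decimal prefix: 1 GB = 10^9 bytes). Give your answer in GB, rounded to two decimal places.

44.69 GB

41.62 GiB × 1,073,741,824 bytes/GiB = 44,689,134,714.88 bytes
1 GB = 1,000,000,000 bytes
44,689,134,714.88 / 1,000,000,000 = 44.69 GB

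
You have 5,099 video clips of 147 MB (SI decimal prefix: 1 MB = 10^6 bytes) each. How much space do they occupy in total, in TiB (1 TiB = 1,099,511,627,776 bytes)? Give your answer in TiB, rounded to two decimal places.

Total = 5,099 × 147 MB = 749,553 MB
= 749,553 × 1,000,000 bytes = 749,553,000,000 bytes
1 TiB = 1,099,511,627,776 bytes
749,553,000,000 / 1,099,511,627,776 = 0.68 TiB

0.68 TiB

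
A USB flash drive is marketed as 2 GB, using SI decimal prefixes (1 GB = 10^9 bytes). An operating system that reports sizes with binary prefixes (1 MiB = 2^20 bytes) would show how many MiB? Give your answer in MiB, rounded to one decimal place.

1,907.3 MiB

2 GB = 2 × 10^9 bytes = 2,000,000,000 bytes
1 MiB = 1,048,576 bytes
2,000,000,000 / 1,048,576 = 1,907.3 MiB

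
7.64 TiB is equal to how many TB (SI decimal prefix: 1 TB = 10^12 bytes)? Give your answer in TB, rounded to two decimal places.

8.40 TB

7.64 TiB × 1,099,511,627,776 bytes/TiB = 8,400,268,836,208.64 bytes
1 TB = 10^12 bytes = 1,000,000,000,000 bytes
8,400,268,836,208.64 / 1,000,000,000,000 = 8.40 TB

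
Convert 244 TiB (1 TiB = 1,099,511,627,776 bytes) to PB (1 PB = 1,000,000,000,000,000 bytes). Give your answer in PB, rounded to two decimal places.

0.27 PB

244 TiB = 244 × 2^40 bytes = 268,280,837,177,344 bytes
1 PB = 10^15 bytes = 1,000,000,000,000,000 bytes
268,280,837,177,344 / 1,000,000,000,000,000 = 0.27 PB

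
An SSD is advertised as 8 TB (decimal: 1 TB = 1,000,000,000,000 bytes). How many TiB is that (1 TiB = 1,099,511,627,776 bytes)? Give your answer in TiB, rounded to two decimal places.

7.28 TiB

8 TB = 8 × 10^12 bytes = 8,000,000,000,000 bytes
1 TiB = 1,099,511,627,776 bytes
8,000,000,000,000 / 1,099,511,627,776 = 7.28 TiB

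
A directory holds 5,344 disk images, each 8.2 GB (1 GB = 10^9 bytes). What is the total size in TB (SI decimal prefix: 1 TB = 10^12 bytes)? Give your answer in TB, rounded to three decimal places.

Total = 5,344 × 8.2 GB = 43820.8 GB
= 43820.8 × 1,000,000,000 bytes = 43,820,800,000,000 bytes
1 TB = 1,000,000,000,000 bytes
43,820,800,000,000 / 1,000,000,000,000 = 43.821 TB

43.821 TB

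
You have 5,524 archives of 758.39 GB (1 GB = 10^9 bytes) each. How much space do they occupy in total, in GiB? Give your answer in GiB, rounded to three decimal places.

3,901,632.838 GiB

Total = 5,524 × 758.39 GB = 4189346.36 GB
= 4189346.36 × 1,000,000,000 bytes = 4,189,346,360,000,000 bytes
1 GiB = 1,073,741,824 bytes
4,189,346,360,000,000 / 1,073,741,824 = 3,901,632.838 GiB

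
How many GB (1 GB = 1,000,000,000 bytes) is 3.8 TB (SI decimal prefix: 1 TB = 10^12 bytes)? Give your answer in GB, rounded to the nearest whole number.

3,800 GB

3.8 TB = 3.8 × 10^12 bytes = 3,800,000,000,000 bytes
1 GB = 1,000,000,000 bytes
3,800,000,000,000 / 1,000,000,000 = 3,800 GB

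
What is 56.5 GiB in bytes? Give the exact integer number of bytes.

60,666,413,056 bytes

56.5 × 1,073,741,824 = 60,666,413,056 bytes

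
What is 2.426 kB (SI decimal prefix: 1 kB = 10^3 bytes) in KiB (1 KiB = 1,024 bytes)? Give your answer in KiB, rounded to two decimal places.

2.426 kB = 2.426 × 10^3 bytes = 2,426 bytes
1 KiB = 2^10 bytes = 1,024 bytes
2,426 / 1,024 = 2.37 KiB

2.37 KiB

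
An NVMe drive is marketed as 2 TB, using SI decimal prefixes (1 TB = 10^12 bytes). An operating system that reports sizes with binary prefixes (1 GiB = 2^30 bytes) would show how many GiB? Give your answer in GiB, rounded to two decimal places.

2 TB × 1,000,000,000,000 bytes/TB = 2,000,000,000,000 bytes
1 GiB = 1,073,741,824 bytes
2,000,000,000,000 / 1,073,741,824 = 1,862.65 GiB

1,862.65 GiB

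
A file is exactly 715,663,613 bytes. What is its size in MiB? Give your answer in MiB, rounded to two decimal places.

682.51 MiB

715,663,613 bytes given.
1 MiB = 1,048,576 bytes
715,663,613 / 1,048,576 = 682.51 MiB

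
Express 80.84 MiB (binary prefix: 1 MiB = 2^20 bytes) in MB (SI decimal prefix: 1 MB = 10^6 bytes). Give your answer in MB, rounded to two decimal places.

80.84 MiB × 1,048,576 bytes/MiB = 84,766,883.84 bytes
1 MB = 10^6 bytes = 1,000,000 bytes
84,766,883.84 / 1,000,000 = 84.77 MB

84.77 MB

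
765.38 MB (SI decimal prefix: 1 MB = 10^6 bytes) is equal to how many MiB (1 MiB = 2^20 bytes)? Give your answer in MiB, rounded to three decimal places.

765.38 MB = 765.38 × 10^6 bytes = 765,380,000 bytes
1 MiB = 2^20 bytes = 1,048,576 bytes
765,380,000 / 1,048,576 = 729.923 MiB

729.923 MiB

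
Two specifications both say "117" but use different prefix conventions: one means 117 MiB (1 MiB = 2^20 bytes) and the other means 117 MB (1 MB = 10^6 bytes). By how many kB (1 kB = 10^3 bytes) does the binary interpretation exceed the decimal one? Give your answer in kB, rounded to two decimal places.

117 MiB = 117 × 1,048,576 = 122,683,392 bytes
117 MB = 117 × 1,000,000 = 117,000,000 bytes
difference = 5,683,392 bytes
5,683,392 / 1,000 = 5,683.39 kB

5,683.39 kB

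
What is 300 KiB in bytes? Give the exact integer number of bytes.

307,200 bytes

300 × 1,024 = 307,200 bytes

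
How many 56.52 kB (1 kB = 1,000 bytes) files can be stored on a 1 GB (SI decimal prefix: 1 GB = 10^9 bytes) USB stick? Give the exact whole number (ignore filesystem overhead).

17,692

Capacity: 1 GB = 1,000,000,000 bytes
Per item: 56.52 kB = 56,520 bytes
⌊1,000,000,000 / 56,520⌋ = 17,692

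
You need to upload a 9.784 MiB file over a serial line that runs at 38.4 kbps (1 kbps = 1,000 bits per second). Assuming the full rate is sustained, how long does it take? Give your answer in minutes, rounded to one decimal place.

9.784 MiB = 10,259,267.584 bytes = 82,074,140.672 bits
38.4 kbps = 38,400 bits/s
time = 82,074,140.672 / 38,400 = 2,137.35 s
2,137.35 s / 60 = 35.6 minutes

35.6 minutes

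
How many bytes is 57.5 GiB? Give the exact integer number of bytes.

57.5 × 1,073,741,824 = 61,740,154,880 bytes

61,740,154,880 bytes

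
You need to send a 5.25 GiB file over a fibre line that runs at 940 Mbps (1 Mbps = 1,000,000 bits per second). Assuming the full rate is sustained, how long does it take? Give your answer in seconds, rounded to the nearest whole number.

48 seconds

5.25 GiB = 5,637,144,576 bytes = 45,097,156,608 bits
940 Mbps = 940,000,000 bits/s
time = 45,097,156,608 / 940,000,000 = 48 s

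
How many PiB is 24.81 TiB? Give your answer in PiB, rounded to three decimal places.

24.81 TiB × 1,099,511,627,776 bytes/TiB = 27,278,883,485,122.56 bytes
1 PiB = 2^50 bytes = 1,125,899,906,842,624 bytes
27,278,883,485,122.56 / 1,125,899,906,842,624 = 0.024 PiB

0.024 PiB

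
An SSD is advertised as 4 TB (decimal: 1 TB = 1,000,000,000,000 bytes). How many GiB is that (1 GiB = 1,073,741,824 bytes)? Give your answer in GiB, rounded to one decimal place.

3,725.3 GiB

4 TB = 4 × 10^12 bytes = 4,000,000,000,000 bytes
1 GiB = 2^30 bytes = 1,073,741,824 bytes
4,000,000,000,000 / 1,073,741,824 = 3,725.3 GiB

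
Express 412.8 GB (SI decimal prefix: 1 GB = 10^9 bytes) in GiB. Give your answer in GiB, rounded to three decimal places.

384.450 GiB

412.8 GB = 412.8 × 10^9 bytes = 412,800,000,000 bytes
1 GiB = 1,073,741,824 bytes
412,800,000,000 / 1,073,741,824 = 384.450 GiB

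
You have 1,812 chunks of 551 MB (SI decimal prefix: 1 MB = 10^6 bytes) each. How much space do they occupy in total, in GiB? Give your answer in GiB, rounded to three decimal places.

929.844 GiB

Total = 1,812 × 551 MB = 998,412 MB
= 998,412 × 1,000,000 bytes = 998,412,000,000 bytes
1 GiB = 1,073,741,824 bytes
998,412,000,000 / 1,073,741,824 = 929.844 GiB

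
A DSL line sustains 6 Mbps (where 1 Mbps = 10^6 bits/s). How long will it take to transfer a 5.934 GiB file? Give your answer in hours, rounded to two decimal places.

2.36 hours

5.934 GiB = 6,371,583,983.616 bytes = 50,972,671,868.928 bits
6 Mbps = 6,000,000 bits/s
time = 50,972,671,868.928 / 6,000,000 = 8,495.4453 s
8,495.4453 s / 3600 = 2.36 hours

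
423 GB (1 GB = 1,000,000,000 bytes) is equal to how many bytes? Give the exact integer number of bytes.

423,000,000,000 bytes

423 × 1,000,000,000 = 423,000,000,000 bytes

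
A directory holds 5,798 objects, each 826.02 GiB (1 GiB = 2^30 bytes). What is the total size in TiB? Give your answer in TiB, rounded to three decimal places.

4,677.016 TiB

Total = 5,798 × 826.02 GiB = 4789263.96 GiB
= 4789263.96 × 1,073,741,824 bytes = 5,142,433,020,027,863.04 bytes
1 TiB = 1,099,511,627,776 bytes
5,142,433,020,027,863.04 / 1,099,511,627,776 = 4,677.016 TiB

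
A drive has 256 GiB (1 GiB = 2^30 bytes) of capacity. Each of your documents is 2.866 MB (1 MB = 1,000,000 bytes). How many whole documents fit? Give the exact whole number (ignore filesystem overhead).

Capacity: 256 GiB = 274,877,906,944 bytes
Per item: 2.866 MB = 2,866,000 bytes
⌊274,877,906,944 / 2,866,000⌋ = 95,909

95,909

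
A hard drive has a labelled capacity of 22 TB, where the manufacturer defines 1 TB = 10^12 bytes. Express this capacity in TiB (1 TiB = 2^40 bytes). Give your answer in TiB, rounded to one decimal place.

20.0 TiB

22 TB = 22 × 10^12 bytes = 22,000,000,000,000 bytes
1 TiB = 1,099,511,627,776 bytes
22,000,000,000,000 / 1,099,511,627,776 = 20.0 TiB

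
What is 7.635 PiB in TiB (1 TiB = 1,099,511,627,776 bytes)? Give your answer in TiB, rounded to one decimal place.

7,818.2 TiB

7.635 PiB × 1,125,899,906,842,624 bytes/PiB = 8,596,245,788,743,434.24 bytes
1 TiB = 2^40 bytes = 1,099,511,627,776 bytes
8,596,245,788,743,434.24 / 1,099,511,627,776 = 7,818.2 TiB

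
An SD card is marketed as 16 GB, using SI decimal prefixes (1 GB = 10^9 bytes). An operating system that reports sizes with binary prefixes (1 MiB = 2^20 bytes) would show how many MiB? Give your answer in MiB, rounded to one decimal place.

15,258.8 MiB

16 GB × 1,000,000,000 bytes/GB = 16,000,000,000 bytes
1 MiB = 2^20 bytes = 1,048,576 bytes
16,000,000,000 / 1,048,576 = 15,258.8 MiB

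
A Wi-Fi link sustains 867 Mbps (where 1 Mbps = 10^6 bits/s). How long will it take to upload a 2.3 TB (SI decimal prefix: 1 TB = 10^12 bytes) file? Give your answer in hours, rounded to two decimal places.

2.3 TB = 2,300,000,000,000 bytes = 18,400,000,000,000 bits
867 Mbps = 867,000,000 bits/s
time = 18,400,000,000,000 / 867,000,000 = 21,222.6067 s
21,222.6067 s / 3600 = 5.90 hours

5.90 hours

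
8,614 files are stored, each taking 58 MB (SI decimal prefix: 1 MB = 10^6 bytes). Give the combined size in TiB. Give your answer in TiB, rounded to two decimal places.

0.45 TiB

Total = 8,614 × 58 MB = 499,612 MB
= 499,612 × 1,000,000 bytes = 499,612,000,000 bytes
1 TiB = 1,099,511,627,776 bytes
499,612,000,000 / 1,099,511,627,776 = 0.45 TiB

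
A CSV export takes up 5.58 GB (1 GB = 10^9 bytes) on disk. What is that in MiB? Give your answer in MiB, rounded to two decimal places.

5,321.50 MiB

5.58 GB × 1,000,000,000 bytes/GB = 5,580,000,000 bytes
1 MiB = 2^20 bytes = 1,048,576 bytes
5,580,000,000 / 1,048,576 = 5,321.50 MiB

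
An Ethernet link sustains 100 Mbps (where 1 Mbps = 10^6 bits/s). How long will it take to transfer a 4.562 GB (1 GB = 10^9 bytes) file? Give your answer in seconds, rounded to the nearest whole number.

4.562 GB = 4,562,000,000 bytes = 36,496,000,000 bits
100 Mbps = 100,000,000 bits/s
time = 36,496,000,000 / 100,000,000 = 365 s

365 seconds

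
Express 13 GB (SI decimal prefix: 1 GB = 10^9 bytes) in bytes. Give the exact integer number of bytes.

13,000,000,000 bytes

13 × 1,000,000,000 = 13,000,000,000 bytes  (1 GB = 10^9 bytes)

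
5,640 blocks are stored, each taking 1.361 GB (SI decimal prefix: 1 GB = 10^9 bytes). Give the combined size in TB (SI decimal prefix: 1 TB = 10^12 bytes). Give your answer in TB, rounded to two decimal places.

7.68 TB

Total = 5,640 × 1.361 GB = 7676.04 GB
= 7676.04 × 1,000,000,000 bytes = 7,676,040,000,000 bytes
1 TB = 1,000,000,000,000 bytes
7,676,040,000,000 / 1,000,000,000,000 = 7.68 TB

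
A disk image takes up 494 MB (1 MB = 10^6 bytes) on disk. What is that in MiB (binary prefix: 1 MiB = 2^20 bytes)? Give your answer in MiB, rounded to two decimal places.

494 MB = 494 × 10^6 bytes = 494,000,000 bytes
1 MiB = 2^20 bytes = 1,048,576 bytes
494,000,000 / 1,048,576 = 471.12 MiB

471.12 MiB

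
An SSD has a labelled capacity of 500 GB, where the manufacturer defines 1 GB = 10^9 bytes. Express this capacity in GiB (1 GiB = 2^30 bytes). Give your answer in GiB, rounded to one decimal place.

465.7 GiB

500 GB × 1,000,000,000 bytes/GB = 500,000,000,000 bytes
1 GiB = 1,073,741,824 bytes
500,000,000,000 / 1,073,741,824 = 465.7 GiB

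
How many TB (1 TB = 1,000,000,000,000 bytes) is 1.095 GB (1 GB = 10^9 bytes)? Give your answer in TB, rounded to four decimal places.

0.0011 TB

1.095 GB × 1,000,000,000 bytes/GB = 1,095,000,000 bytes
1 TB = 10^12 bytes = 1,000,000,000,000 bytes
1,095,000,000 / 1,000,000,000,000 = 0.0011 TB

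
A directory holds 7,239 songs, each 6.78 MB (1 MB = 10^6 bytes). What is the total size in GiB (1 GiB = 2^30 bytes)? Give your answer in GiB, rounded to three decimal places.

45.710 GiB

Total = 7,239 × 6.78 MB = 49080.42 MB
= 49080.42 × 1,000,000 bytes = 49,080,420,000 bytes
1 GiB = 1,073,741,824 bytes
49,080,420,000 / 1,073,741,824 = 45.710 GiB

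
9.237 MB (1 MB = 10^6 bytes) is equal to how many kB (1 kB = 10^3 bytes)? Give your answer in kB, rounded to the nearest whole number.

9.237 MB × 1,000,000 bytes/MB = 9,237,000 bytes
1 kB = 1,000 bytes
9,237,000 / 1,000 = 9,237 kB

9,237 kB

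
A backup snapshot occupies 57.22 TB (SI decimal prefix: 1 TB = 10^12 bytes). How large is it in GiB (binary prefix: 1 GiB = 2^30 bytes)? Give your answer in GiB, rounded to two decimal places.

57.22 TB × 1,000,000,000,000 bytes/TB = 57,220,000,000,000 bytes
1 GiB = 2^30 bytes = 1,073,741,824 bytes
57,220,000,000,000 / 1,073,741,824 = 53,290.28 GiB

53,290.28 GiB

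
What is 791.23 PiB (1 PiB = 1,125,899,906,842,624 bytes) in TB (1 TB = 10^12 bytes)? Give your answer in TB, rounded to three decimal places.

791.23 PiB × 1,125,899,906,842,624 bytes/PiB = 890,845,783,291,089,387.52 bytes
1 TB = 1,000,000,000,000 bytes
890,845,783,291,089,387.52 / 1,000,000,000,000 = 890,845.783 TB

890,845.783 TB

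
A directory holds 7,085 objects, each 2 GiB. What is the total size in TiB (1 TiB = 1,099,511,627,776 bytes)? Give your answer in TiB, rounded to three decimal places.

Total = 7,085 × 2 GiB = 14,170 GiB
= 14,170 × 1,073,741,824 bytes = 15,214,921,646,080 bytes
1 TiB = 1,099,511,627,776 bytes
15,214,921,646,080 / 1,099,511,627,776 = 13.838 TiB

13.838 TiB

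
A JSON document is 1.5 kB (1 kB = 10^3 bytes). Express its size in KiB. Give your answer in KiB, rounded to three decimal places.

1.5 kB × 1,000 bytes/kB = 1,500 bytes
1 KiB = 2^10 bytes = 1,024 bytes
1,500 / 1,024 = 1.465 KiB

1.465 KiB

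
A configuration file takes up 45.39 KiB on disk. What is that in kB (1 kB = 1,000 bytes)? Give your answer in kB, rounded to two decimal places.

46.48 kB

45.39 KiB = 45.39 × 2^10 bytes = 46,479.36 bytes
1 kB = 1,000 bytes
46,479.36 / 1,000 = 46.48 kB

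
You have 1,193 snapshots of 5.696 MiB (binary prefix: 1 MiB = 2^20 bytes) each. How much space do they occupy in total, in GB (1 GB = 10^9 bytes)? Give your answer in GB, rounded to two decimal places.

7.13 GB

Total = 1,193 × 5.696 MiB = 6795.328 MiB
= 6795.328 × 1,048,576 bytes = 7,125,417,852.928 bytes
1 GB = 1,000,000,000 bytes
7,125,417,852.928 / 1,000,000,000 = 7.13 GB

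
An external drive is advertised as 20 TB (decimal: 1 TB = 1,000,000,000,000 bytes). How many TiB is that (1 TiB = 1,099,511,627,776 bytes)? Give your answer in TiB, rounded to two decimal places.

18.19 TiB

20 TB × 1,000,000,000,000 bytes/TB = 20,000,000,000,000 bytes
1 TiB = 2^40 bytes = 1,099,511,627,776 bytes
20,000,000,000,000 / 1,099,511,627,776 = 18.19 TiB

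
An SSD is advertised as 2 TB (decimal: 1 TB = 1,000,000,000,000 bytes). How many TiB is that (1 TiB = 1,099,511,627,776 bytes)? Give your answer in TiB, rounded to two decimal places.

2 TB × 1,000,000,000,000 bytes/TB = 2,000,000,000,000 bytes
1 TiB = 1,099,511,627,776 bytes
2,000,000,000,000 / 1,099,511,627,776 = 1.82 TiB

1.82 TiB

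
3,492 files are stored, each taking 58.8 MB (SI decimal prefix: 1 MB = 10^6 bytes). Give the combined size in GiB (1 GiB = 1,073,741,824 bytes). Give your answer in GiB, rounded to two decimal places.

191.23 GiB

Total = 3,492 × 58.8 MB = 205329.6 MB
= 205329.6 × 1,000,000 bytes = 205,329,600,000 bytes
1 GiB = 1,073,741,824 bytes
205,329,600,000 / 1,073,741,824 = 191.23 GiB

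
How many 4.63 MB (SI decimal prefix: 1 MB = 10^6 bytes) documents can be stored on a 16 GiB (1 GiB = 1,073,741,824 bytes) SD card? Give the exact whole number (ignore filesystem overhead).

3,710

Capacity: 16 GiB = 17,179,869,184 bytes
Per item: 4.63 MB = 4,630,000 bytes
⌊17,179,869,184 / 4,630,000⌋ = 3,710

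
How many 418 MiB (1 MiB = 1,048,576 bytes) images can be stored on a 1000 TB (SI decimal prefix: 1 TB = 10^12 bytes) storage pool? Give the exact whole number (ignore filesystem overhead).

Capacity: 1000 TB = 1,000,000,000,000,000 bytes
Per item: 418 MiB = 438,304,768 bytes
⌊1,000,000,000,000,000 / 438,304,768⌋ = 2,281,517

2,281,517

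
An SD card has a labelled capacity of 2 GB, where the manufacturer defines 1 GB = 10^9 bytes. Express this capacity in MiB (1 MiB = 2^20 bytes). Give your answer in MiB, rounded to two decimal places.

1,907.35 MiB

2 GB × 1,000,000,000 bytes/GB = 2,000,000,000 bytes
1 MiB = 1,048,576 bytes
2,000,000,000 / 1,048,576 = 1,907.35 MiB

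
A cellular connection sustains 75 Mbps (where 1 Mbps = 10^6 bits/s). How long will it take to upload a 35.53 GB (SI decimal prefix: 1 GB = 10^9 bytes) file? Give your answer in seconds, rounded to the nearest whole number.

35.53 GB = 35,530,000,000 bytes = 284,240,000,000 bits
75 Mbps = 75,000,000 bits/s
time = 284,240,000,000 / 75,000,000 = 3,790 s

3,790 seconds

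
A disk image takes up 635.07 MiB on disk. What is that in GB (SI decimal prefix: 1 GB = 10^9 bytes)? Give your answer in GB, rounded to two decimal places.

635.07 MiB = 635.07 × 2^20 bytes = 665,919,160.32 bytes
1 GB = 1,000,000,000 bytes
665,919,160.32 / 1,000,000,000 = 0.67 GB

0.67 GB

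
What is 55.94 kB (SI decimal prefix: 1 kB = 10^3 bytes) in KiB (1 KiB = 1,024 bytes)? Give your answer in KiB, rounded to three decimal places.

54.629 KiB

55.94 kB = 55.94 × 10^3 bytes = 55,940 bytes
1 KiB = 1,024 bytes
55,940 / 1,024 = 54.629 KiB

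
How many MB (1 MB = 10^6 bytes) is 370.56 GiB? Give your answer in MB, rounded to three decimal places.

397,885.770 MB

370.56 GiB × 1,073,741,824 bytes/GiB = 397,885,770,301.44 bytes
1 MB = 10^6 bytes = 1,000,000 bytes
397,885,770,301.44 / 1,000,000 = 397,885.770 MB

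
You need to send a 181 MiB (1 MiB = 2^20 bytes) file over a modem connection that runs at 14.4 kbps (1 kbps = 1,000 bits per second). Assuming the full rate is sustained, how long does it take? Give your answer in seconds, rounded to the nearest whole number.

181 MiB = 189,792,256 bytes = 1,518,338,048 bits
14.4 kbps = 14,400 bits/s
time = 1,518,338,048 / 14,400 = 105,440 s

105,440 seconds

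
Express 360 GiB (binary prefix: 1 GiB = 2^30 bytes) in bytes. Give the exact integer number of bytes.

360 × 1,073,741,824 = 386,547,056,640 bytes

386,547,056,640 bytes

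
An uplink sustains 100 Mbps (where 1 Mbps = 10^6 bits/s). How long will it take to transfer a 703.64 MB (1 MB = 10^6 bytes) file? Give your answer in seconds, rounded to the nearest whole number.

56 seconds

703.64 MB = 703,640,000 bytes = 5,629,120,000 bits
100 Mbps = 100,000,000 bits/s
time = 5,629,120,000 / 100,000,000 = 56 s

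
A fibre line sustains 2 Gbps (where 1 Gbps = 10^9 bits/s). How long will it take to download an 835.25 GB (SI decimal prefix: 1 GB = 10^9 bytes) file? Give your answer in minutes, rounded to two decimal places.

835.25 GB = 835,250,000,000 bytes = 6,682,000,000,000 bits
2 Gbps = 2,000,000,000 bits/s
time = 6,682,000,000,000 / 2,000,000,000 = 3,341.000 s
3,341.000 s / 60 = 55.68 minutes

55.68 minutes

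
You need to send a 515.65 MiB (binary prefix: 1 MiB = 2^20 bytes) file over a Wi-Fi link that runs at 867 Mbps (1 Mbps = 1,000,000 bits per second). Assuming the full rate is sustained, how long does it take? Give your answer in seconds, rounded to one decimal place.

5.0 seconds

515.65 MiB = 540,698,214.4 bytes = 4,325,585,715.2 bits
867 Mbps = 867,000,000 bits/s
time = 4,325,585,715.2 / 867,000,000 = 5.0 s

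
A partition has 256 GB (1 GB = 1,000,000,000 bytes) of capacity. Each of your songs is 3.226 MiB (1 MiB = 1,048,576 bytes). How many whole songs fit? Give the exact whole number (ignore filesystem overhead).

75,679

Capacity: 256 GB = 256,000,000,000 bytes
Per item: 3.226 MiB = 3,382,706.176 bytes
⌊256,000,000,000 / 3,382,706.176⌋ = 75,679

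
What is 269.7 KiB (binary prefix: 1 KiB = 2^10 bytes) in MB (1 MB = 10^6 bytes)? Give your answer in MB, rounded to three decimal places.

0.276 MB

269.7 KiB = 269.7 × 2^10 bytes = 276,172.8 bytes
1 MB = 10^6 bytes = 1,000,000 bytes
276,172.8 / 1,000,000 = 0.276 MB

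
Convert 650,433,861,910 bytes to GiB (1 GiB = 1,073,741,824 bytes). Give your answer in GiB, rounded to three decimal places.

605.764 GiB

650,433,861,910 bytes given.
1 GiB = 1,073,741,824 bytes
650,433,861,910 / 1,073,741,824 = 605.764 GiB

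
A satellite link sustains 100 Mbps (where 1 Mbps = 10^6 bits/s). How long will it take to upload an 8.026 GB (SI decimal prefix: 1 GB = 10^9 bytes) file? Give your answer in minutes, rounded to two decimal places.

8.026 GB = 8,026,000,000 bytes = 64,208,000,000 bits
100 Mbps = 100,000,000 bits/s
time = 64,208,000,000 / 100,000,000 = 642.080 s
642.080 s / 60 = 10.70 minutes

10.70 minutes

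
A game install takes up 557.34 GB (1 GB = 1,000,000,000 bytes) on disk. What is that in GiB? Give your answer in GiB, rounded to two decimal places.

519.06 GiB

557.34 GB = 557.34 × 10^9 bytes = 557,340,000,000 bytes
1 GiB = 2^30 bytes = 1,073,741,824 bytes
557,340,000,000 / 1,073,741,824 = 519.06 GiB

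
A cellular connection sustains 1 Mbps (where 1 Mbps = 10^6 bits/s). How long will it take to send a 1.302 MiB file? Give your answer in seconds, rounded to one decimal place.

10.9 seconds

1.302 MiB = 1,365,245.952 bytes = 10,921,967.616 bits
1 Mbps = 1,000,000 bits/s
time = 10,921,967.616 / 1,000,000 = 10.9 s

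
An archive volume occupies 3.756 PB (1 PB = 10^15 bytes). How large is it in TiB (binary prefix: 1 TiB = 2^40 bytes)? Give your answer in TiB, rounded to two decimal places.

3.756 PB = 3.756 × 10^15 bytes = 3,756,000,000,000,000 bytes
1 TiB = 1,099,511,627,776 bytes
3,756,000,000,000,000 / 1,099,511,627,776 = 3,416.06 TiB

3,416.06 TiB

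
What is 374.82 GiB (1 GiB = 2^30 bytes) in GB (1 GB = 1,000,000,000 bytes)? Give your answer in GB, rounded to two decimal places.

374.82 GiB = 374.82 × 2^30 bytes = 402,459,910,471.68 bytes
1 GB = 1,000,000,000 bytes
402,459,910,471.68 / 1,000,000,000 = 402.46 GB

402.46 GB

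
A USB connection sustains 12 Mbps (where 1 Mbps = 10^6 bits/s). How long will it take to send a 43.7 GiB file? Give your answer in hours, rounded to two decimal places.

43.7 GiB = 46,922,517,708.8 bytes = 375,380,141,670.4 bits
12 Mbps = 12,000,000 bits/s
time = 375,380,141,670.4 / 12,000,000 = 31,281.6785 s
31,281.6785 s / 3600 = 8.69 hours

8.69 hours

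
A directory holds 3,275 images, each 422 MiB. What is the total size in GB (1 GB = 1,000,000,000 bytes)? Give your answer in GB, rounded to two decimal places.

Total = 3,275 × 422 MiB = 1,382,050 MiB
= 1,382,050 × 1,048,576 bytes = 1,449,184,460,800 bytes
1 GB = 1,000,000,000 bytes
1,449,184,460,800 / 1,000,000,000 = 1,449.18 GB

1,449.18 GB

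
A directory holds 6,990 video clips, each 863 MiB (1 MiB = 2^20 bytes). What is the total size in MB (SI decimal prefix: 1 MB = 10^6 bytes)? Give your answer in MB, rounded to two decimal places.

6,325,398.41 MB

Total = 6,990 × 863 MiB = 6,032,370 MiB
= 6,032,370 × 1,048,576 bytes = 6,325,398,405,120 bytes
1 MB = 1,000,000 bytes
6,325,398,405,120 / 1,000,000 = 6,325,398.41 MB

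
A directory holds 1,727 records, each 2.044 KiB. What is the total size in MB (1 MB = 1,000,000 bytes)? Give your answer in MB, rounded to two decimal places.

Total = 1,727 × 2.044 KiB = 3529.988 KiB
= 3529.988 × 1,024 bytes = 3,614,707.712 bytes
1 MB = 1,000,000 bytes
3,614,707.712 / 1,000,000 = 3.61 MB

3.61 MB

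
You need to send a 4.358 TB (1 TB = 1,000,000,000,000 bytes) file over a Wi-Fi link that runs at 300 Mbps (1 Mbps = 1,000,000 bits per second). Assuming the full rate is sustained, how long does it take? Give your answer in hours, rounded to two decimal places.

32.28 hours

4.358 TB = 4,358,000,000,000 bytes = 34,864,000,000,000 bits
300 Mbps = 300,000,000 bits/s
time = 34,864,000,000,000 / 300,000,000 = 116,213.3333 s
116,213.3333 s / 3600 = 32.28 hours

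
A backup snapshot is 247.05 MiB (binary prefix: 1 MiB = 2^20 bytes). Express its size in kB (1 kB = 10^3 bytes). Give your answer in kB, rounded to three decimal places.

259,050.701 kB

247.05 MiB = 247.05 × 2^20 bytes = 259,050,700.8 bytes
1 kB = 10^3 bytes = 1,000 bytes
259,050,700.8 / 1,000 = 259,050.701 kB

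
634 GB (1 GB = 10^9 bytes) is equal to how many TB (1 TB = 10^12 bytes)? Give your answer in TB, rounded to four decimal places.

0.6340 TB

634 GB × 1,000,000,000 bytes/GB = 634,000,000,000 bytes
1 TB = 1,000,000,000,000 bytes
634,000,000,000 / 1,000,000,000,000 = 0.6340 TB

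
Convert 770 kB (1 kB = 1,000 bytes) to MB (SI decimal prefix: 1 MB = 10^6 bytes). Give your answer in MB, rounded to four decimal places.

770 kB = 770 × 10^3 bytes = 770,000 bytes
1 MB = 10^6 bytes = 1,000,000 bytes
770,000 / 1,000,000 = 0.7700 MB

0.7700 MB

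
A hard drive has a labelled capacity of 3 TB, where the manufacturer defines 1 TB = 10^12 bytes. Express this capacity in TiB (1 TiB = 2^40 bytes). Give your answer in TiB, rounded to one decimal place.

2.7 TiB

3 TB = 3 × 10^12 bytes = 3,000,000,000,000 bytes
1 TiB = 2^40 bytes = 1,099,511,627,776 bytes
3,000,000,000,000 / 1,099,511,627,776 = 2.7 TiB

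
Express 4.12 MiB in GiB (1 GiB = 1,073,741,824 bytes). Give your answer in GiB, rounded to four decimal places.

0.0040 GiB

4.12 MiB = 4.12 × 2^20 bytes = 4,320,133.12 bytes
1 GiB = 1,073,741,824 bytes
4,320,133.12 / 1,073,741,824 = 0.0040 GiB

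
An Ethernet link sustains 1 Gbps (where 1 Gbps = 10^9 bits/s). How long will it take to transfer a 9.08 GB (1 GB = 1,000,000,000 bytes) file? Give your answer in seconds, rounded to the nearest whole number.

9.08 GB = 9,080,000,000 bytes = 72,640,000,000 bits
1 Gbps = 1,000,000,000 bits/s
time = 72,640,000,000 / 1,000,000,000 = 73 s

73 seconds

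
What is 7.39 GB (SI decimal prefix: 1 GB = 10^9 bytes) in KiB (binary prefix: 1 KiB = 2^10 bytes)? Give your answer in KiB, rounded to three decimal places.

7.39 GB × 1,000,000,000 bytes/GB = 7,390,000,000 bytes
1 KiB = 1,024 bytes
7,390,000,000 / 1,024 = 7,216,796.875 KiB

7,216,796.875 KiB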